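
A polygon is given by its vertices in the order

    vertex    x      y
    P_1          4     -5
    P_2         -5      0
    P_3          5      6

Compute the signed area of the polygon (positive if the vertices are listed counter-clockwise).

-52

Apply the shoelace formula: 2A = Σ (x_i·y_{i+1} − x_{i+1}·y_i), indices taken mod 3.
P_1→P_2: (4)(0) − (-5)(-5) = -25
P_2→P_3: (-5)(6) − (5)(0) = -30
P_3→P_1: (5)(-5) − (4)(6) = -49
Σ = -104
Signed area = Σ/2 = -52 (negative ⇒ clockwise traversal).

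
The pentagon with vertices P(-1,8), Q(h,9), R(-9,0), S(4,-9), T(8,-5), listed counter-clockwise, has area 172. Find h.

-10

Write out the shoelace sum; only the two edges meeting at Q involve h:
2·Area = [((-1)·9 − h·8) + (h·0 − (-9)·9)] + 192
       = -8·h + 264 = 344
⇒ h = -10.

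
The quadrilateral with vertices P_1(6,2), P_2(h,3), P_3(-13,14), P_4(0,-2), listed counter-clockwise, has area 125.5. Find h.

13

Write out the shoelace sum; only the two edges meeting at P_2 involve h:
2·Area = [(6·3 − h·2) + (h·14 − (-13)·3)] + 38
       = 12·h + 95 = 251
⇒ h = 13.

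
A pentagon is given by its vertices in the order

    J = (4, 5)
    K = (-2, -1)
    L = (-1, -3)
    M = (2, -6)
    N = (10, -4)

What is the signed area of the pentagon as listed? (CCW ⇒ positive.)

Σ = (6) + (5) + (12) + (52) + (66) = 141
Signed area = Σ/2 = 70.5 (positive ⇒ counter-clockwise traversal).

70.5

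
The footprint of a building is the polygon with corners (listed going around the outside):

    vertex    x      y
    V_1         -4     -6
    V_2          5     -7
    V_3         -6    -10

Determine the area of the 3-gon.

Σ = (58) + (-92) + (-4) = -38
Area = |Σ|/2 = 19.

19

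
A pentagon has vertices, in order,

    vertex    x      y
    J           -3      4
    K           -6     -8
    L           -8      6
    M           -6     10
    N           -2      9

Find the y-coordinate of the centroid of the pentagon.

Apply the shoelace (surveyor's) formula. First the cross-terms c_i = x_i·y_{i+1} − x_{i+1}·y_i:
  48, -100, -44, -34, 19  ⇒  2A = -111, A = -55.5.
Then Σ (y_i + y_{i+1})·c_i = -1095, so ȳ = -1095 / (6·(-55.5)) = 365/111.

365/111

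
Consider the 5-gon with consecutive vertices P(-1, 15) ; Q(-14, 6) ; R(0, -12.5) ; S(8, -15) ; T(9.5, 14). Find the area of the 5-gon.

Σ = (204) + (175) + (100) + (254.5) + (156.5) = 890
Area = |Σ|/2 = 445.

445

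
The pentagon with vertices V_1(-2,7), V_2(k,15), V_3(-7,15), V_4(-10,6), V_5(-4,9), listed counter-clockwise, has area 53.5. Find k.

0

The doubled signed area Σ (x_i y_{i+1} − x_{i+1} y_i) is linear in k.
With k=0 it equals 107; the coefficient of k is 8 (from the two edges through V_2).
So 8·k + 107 = 2·53.5 = 107 ⇒ k = 0.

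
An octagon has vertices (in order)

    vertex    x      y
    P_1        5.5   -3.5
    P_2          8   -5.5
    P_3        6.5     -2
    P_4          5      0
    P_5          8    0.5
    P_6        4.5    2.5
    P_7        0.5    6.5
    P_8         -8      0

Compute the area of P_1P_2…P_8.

77.875

Apply the shoelace formula: 2A = Σ (x_i·y_{i+1} − x_{i+1}·y_i), indices taken mod 8.
Σ = (-2.25) + (19.75) + (10) + (2.5) + (17.75) + (28) + (52) + (28) = 155.75
Area = |Σ|/2 = 77.875.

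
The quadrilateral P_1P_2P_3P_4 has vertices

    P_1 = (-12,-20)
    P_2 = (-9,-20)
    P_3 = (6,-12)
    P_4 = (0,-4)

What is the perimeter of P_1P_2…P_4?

|P_1P_2| = √((3)² + (0)²) = √9 = 3
|P_2P_3| = √((15)² + (8)²) = √289 = 17
|P_3P_4| = √((-6)² + (8)²) = √100 = 10
|P_4P_1| = √((-12)² + (-16)²) = √400 = 20
Perimeter = 3 + 17 + 10 + 20 = 50.

50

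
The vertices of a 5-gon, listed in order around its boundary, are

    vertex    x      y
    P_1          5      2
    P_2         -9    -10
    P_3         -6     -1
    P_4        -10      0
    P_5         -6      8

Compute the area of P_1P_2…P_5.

112.5

Σ = (-32) + (-51) + (-10) + (-80) + (-52) = -225
Area = |Σ|/2 = 112.5.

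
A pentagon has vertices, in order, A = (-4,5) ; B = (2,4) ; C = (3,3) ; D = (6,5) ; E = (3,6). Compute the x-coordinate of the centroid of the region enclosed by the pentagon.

Apply the surveyor's formula. First the cross-terms c_i = x_i·y_{i+1} − x_{i+1}·y_i:
  -26, -6, -3, 21, 39  ⇒  2A = 25, A = 12.5.
Then Σ (x_i + x_{i+1})·c_i = 145, so x̄ = 145 / (6·12.5) = 29/15.

29/15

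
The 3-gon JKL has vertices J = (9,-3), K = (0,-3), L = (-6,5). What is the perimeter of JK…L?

|JK| = √((-9)² + (0)²) = √81 = 9
|KL| = √((-6)² + (8)²) = √100 = 10
|LJ| = √((15)² + (-8)²) = √289 = 17
Perimeter = 9 + 10 + 17 = 36.

36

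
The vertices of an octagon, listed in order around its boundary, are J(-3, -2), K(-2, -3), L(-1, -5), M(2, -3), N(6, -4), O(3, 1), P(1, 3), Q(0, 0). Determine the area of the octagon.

Apply the shoelace (surveyor's) formula: 2A = Σ (x_i·y_{i+1} − x_{i+1}·y_i), indices taken mod 8.
Cross-terms: 5, 7, 13, 10, 18, 8, 0, 0  ⇒  Σ = 61
Area = |Σ|/2 = 30.5.

30.5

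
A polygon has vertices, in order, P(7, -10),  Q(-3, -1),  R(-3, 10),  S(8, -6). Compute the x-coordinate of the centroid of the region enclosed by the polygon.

Apply the shoelace (surveyor's) formula. First the cross-terms c_i = x_i·y_{i+1} − x_{i+1}·y_i:
  -37, -33, -62, -38  ⇒  2A = -170, A = -85.
Then Σ (x_i + x_{i+1})·c_i = -830, so x̄ = -830 / (6·(-85)) = 83/51.

83/51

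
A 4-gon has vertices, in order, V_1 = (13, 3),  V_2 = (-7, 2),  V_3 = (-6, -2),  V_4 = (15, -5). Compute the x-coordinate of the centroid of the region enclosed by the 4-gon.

44/9

Apply Gauss's area formula. First the cross-terms c_i = x_i·y_{i+1} − x_{i+1}·y_i:
  47, 26, 60, 110  ⇒  2A = 243, A = 121.5.
Then Σ (x_i + x_{i+1})·c_i = 3564, so x̄ = 3564 / (6·121.5) = 44/9.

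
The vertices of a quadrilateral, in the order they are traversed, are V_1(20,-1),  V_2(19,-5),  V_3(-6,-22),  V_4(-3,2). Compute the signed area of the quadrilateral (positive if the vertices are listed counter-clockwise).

-322

Apply the surveyor's formula: 2A = Σ (x_i·y_{i+1} − x_{i+1}·y_i), indices taken mod 4.
Σ = (-81) + (-448) + (-78) + (-37) = -644
Signed area = Σ/2 = -322 (negative ⇒ clockwise traversal).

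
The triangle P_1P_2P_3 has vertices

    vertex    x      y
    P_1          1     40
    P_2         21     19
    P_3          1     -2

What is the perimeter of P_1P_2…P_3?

|P_1P_2| = √((20)² + (-21)²) = √841 = 29
|P_2P_3| = √((-20)² + (-21)²) = √841 = 29
|P_3P_1| = √((0)² + (42)²) = √1764 = 42
Perimeter = 29 + 29 + 42 = 100.

100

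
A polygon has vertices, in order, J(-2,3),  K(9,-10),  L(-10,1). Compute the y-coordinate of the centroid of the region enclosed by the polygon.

-2

Apply the shoelace (surveyor's) formula. First the cross-terms c_i = x_i·y_{i+1} − x_{i+1}·y_i:
  -7, -91, -28  ⇒  2A = -126, A = -63.
Then Σ (y_i + y_{i+1})·c_i = 756, so ȳ = 756 / (6·(-63)) = -2.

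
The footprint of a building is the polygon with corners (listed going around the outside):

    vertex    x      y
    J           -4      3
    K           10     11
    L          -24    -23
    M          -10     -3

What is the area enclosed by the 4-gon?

120

Apply Gauss's area formula: 2A = Σ (x_i·y_{i+1} − x_{i+1}·y_i), indices taken mod 4.
J→K: (-4)(11) − (10)(3) = -74
K→L: (10)(-23) − (-24)(11) = 34
L→M: (-24)(-3) − (-10)(-23) = -158
M→J: (-10)(3) − (-4)(-3) = -42
Σ = -240
Area = |Σ|/2 = 120.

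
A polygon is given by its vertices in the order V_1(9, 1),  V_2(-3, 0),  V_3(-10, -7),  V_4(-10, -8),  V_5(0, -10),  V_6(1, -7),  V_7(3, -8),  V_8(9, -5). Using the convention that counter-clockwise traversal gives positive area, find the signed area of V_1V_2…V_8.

134

Apply the shoelace (surveyor's) formula: 2A = Σ (x_i·y_{i+1} − x_{i+1}·y_i), indices taken mod 8.
Σ = (3) + (21) + (10) + (100) + (10) + (13) + (57) + (54) = 268
Signed area = Σ/2 = 134 (positive ⇒ counter-clockwise traversal).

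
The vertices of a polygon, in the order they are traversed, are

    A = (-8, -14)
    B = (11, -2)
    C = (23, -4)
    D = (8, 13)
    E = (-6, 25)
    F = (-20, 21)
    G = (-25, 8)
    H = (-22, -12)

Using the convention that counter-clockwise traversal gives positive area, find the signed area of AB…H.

Apply the shoelace (surveyor's) formula: 2A = Σ (x_i·y_{i+1} − x_{i+1}·y_i), indices taken mod 8.
Σ = (170) + (2) + (331) + (278) + (374) + (365) + (476) + (212) = 2208
Signed area = Σ/2 = 1104 (positive ⇒ counter-clockwise traversal).

1104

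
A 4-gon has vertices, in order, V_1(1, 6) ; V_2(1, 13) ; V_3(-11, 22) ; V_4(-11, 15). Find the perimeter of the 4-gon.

|V_1V_2| = √((0)² + (7)²) = √49 = 7
|V_2V_3| = √((-12)² + (9)²) = √225 = 15
|V_3V_4| = √((0)² + (-7)²) = √49 = 7
|V_4V_1| = √((12)² + (-9)²) = √225 = 15
Perimeter = 7 + 15 + 7 + 15 = 44.

44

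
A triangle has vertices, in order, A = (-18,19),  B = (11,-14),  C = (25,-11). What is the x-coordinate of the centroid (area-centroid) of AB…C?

Apply the surveyor's formula. First the cross-terms c_i = x_i·y_{i+1} − x_{i+1}·y_i:
  43, 229, 277  ⇒  2A = 549, A = 274.5.
Then Σ (x_i + x_{i+1})·c_i = 9882, so x̄ = 9882 / (6·274.5) = 6.

6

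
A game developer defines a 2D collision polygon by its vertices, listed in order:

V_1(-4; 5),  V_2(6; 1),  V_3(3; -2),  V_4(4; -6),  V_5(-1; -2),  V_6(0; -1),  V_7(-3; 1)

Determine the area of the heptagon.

Apply the surveyor's formula: 2A = Σ (x_i·y_{i+1} − x_{i+1}·y_i), indices taken mod 7.
V_1→V_2: (-4)(1) − (6)(5) = -34
V_2→V_3: (6)(-2) − (3)(1) = -15
V_3→V_4: (3)(-6) − (4)(-2) = -10
V_4→V_5: (4)(-2) − (-1)(-6) = -14
V_5→V_6: (-1)(-1) − (0)(-2) = 1
V_6→V_7: (0)(1) − (-3)(-1) = -3
V_7→V_1: (-3)(5) − (-4)(1) = -11
Σ = -86
Area = |Σ|/2 = 43.

43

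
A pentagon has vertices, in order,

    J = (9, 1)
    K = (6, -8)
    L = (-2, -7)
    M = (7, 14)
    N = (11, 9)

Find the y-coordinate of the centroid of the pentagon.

205/138

Apply Gauss's area formula. First the cross-terms c_i = x_i·y_{i+1} − x_{i+1}·y_i:
  -78, -58, 21, -91, -70  ⇒  2A = -276, A = -138.
Then Σ (y_i + y_{i+1})·c_i = -1230, so ȳ = -1230 / (6·(-138)) = 205/138.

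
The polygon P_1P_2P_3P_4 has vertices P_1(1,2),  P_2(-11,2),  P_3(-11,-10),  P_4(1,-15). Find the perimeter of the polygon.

54

|P_1P_2| = √((-12)² + (0)²) = √144 = 12
|P_2P_3| = √((0)² + (-12)²) = √144 = 12
|P_3P_4| = √((12)² + (-5)²) = √169 = 13
|P_4P_1| = √((0)² + (17)²) = √289 = 17
Perimeter = 12 + 12 + 13 + 17 = 54.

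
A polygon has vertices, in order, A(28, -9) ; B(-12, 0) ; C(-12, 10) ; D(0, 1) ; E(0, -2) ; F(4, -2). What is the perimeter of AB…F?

|AB| = √((-40)² + (9)²) = √1681 = 41
|BC| = √((0)² + (10)²) = √100 = 10
|CD| = √((12)² + (-9)²) = √225 = 15
|DE| = √((0)² + (-3)²) = √9 = 3
|EF| = √((4)² + (0)²) = √16 = 4
|FA| = √((24)² + (-7)²) = √625 = 25
Perimeter = 41 + 10 + 15 + 3 + 4 + 25 = 98.

98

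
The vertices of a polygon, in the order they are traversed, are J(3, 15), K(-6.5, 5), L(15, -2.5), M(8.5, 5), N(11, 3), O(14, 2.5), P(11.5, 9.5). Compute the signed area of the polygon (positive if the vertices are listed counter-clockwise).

177.125

Apply the shoelace (surveyor's) formula: 2A = Σ (x_i·y_{i+1} − x_{i+1}·y_i), indices taken mod 7.
J→K: (3)(5) − (-6.5)(15) = 112.5
K→L: (-6.5)(-2.5) − (15)(5) = -58.75
L→M: (15)(5) − (8.5)(-2.5) = 96.25
M→N: (8.5)(3) − (11)(5) = -29.5
N→O: (11)(2.5) − (14)(3) = -14.5
O→P: (14)(9.5) − (11.5)(2.5) = 104.25
P→J: (11.5)(15) − (3)(9.5) = 144
Σ = 354.25
Signed area = Σ/2 = 177.125 (positive ⇒ counter-clockwise traversal).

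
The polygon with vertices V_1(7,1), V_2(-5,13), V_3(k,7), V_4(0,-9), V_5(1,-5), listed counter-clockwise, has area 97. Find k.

-4

Write out the shoelace sum; only the two edges meeting at V_3 involve k:
2·Area = [((-5)·7 − k·13) + (k·(-9) − 0·7)] + 141
       = -22·k + 106 = 194
⇒ k = -4.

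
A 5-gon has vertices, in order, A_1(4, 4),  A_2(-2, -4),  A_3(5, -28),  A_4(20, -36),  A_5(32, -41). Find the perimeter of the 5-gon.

118

|A_1A_2| = √((-6)² + (-8)²) = √100 = 10
|A_2A_3| = √((7)² + (-24)²) = √625 = 25
|A_3A_4| = √((15)² + (-8)²) = √289 = 17
|A_4A_5| = √((12)² + (-5)²) = √169 = 13
|A_5A_1| = √((-28)² + (45)²) = √2809 = 53
Perimeter = 10 + 25 + 17 + 13 + 53 = 118.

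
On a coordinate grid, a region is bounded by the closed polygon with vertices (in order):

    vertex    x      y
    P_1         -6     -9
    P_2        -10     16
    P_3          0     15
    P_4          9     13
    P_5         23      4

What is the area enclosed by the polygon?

P_1→P_2: (-6)(16) − (-10)(-9) = -186
P_2→P_3: (-10)(15) − (0)(16) = -150
P_3→P_4: (0)(13) − (9)(15) = -135
P_4→P_5: (9)(4) − (23)(13) = -263
P_5→P_1: (23)(-9) − (-6)(4) = -183
Σ = -917
Area = |Σ|/2 = 458.5.

458.5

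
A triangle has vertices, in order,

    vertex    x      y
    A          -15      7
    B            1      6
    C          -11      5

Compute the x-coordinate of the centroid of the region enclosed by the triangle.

Apply the surveyor's formula. First the cross-terms c_i = x_i·y_{i+1} − x_{i+1}·y_i:
  -97, 71, -2  ⇒  2A = -28, A = -14.
Then Σ (x_i + x_{i+1})·c_i = 700, so x̄ = 700 / (6·(-14)) = -25/3.

-25/3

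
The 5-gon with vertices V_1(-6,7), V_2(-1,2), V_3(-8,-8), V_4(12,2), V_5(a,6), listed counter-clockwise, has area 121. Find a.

Write out the shoelace sum; only the two edges meeting at V_5 involve a:
2·Area = [(12·6 − a·2) + (a·7 − (-6)·6)] + 99
       = 5·a + 207 = 242
⇒ a = 7.

7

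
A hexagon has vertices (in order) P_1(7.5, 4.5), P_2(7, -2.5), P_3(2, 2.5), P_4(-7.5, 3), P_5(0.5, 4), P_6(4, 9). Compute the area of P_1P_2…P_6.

Cross-terms: -50.25, 22.5, 24.75, -31.5, -11.5, -49.5  ⇒  Σ = -95.5
Area = |Σ|/2 = 47.75.

47.75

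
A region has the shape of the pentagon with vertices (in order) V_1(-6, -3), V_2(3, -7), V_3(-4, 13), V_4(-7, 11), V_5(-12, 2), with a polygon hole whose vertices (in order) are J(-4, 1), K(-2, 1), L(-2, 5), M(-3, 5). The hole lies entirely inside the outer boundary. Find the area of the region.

Outer boundary:
Σ = (51) + (11) + (47) + (118) + (48) = 275
Area = |Σ|/2 = 137.5.
Hole:
Apply the shoelace formula: 2A = Σ (x_i·y_{i+1} − x_{i+1}·y_i), indices taken mod 4.
J→K: (-4)(1) − (-2)(1) = -2
K→L: (-2)(5) − (-2)(1) = -8
L→M: (-2)(5) − (-3)(5) = 5
M→J: (-3)(1) − (-4)(5) = 17
Σ = 12
Area = |Σ|/2 = 6.
Net area = 137.5 − 6 = 131.5.

131.5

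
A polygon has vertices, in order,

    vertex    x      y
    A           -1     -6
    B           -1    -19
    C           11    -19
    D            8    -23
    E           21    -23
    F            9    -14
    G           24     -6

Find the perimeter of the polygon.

100

|AB| = √((0)² + (-13)²) = √169 = 13
|BC| = √((12)² + (0)²) = √144 = 12
|CD| = √((-3)² + (-4)²) = √25 = 5
|DE| = √((13)² + (0)²) = √169 = 13
|EF| = √((-12)² + (9)²) = √225 = 15
|FG| = √((15)² + (8)²) = √289 = 17
|GA| = √((-25)² + (0)²) = √625 = 25
Perimeter = 13 + 12 + 5 + 13 + 15 + 17 + 25 = 100.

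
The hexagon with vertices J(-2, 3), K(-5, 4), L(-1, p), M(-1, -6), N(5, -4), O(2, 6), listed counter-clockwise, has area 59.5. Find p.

The doubled signed area Σ (x_i y_{i+1} − x_{i+1} y_i) is linear in p.
With p=0 it equals 107; the coefficient of p is -4 (from the two edges through L).
So -4·p + 107 = 2·59.5 = 119 ⇒ p = -3.

-3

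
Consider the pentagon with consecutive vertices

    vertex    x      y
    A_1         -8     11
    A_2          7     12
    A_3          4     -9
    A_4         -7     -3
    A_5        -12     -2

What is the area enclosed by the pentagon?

264.5

A_1→A_2: (-8)(12) − (7)(11) = -173
A_2→A_3: (7)(-9) − (4)(12) = -111
A_3→A_4: (4)(-3) − (-7)(-9) = -75
A_4→A_5: (-7)(-2) − (-12)(-3) = -22
A_5→A_1: (-12)(11) − (-8)(-2) = -148
Σ = -529
Area = |Σ|/2 = 264.5.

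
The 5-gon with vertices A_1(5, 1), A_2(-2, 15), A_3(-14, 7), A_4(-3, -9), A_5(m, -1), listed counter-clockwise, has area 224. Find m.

2

Write out the shoelace sum; only the two edges meeting at A_5 involve m:
2·Area = [((-3)·(-1) − m·(-9)) + (m·1 − 5·(-1))] + 420
       = 10·m + 428 = 448
⇒ m = 2.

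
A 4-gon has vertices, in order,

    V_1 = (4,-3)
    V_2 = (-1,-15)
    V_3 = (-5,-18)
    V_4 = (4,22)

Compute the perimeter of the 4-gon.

|V_1V_2| = √((-5)² + (-12)²) = √169 = 13
|V_2V_3| = √((-4)² + (-3)²) = √25 = 5
|V_3V_4| = √((9)² + (40)²) = √1681 = 41
|V_4V_1| = √((0)² + (-25)²) = √625 = 25
Perimeter = 13 + 5 + 41 + 25 = 84.

84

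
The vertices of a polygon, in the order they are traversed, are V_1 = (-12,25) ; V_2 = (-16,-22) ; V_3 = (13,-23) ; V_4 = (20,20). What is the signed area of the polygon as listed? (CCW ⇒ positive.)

1389

Apply Gauss's area formula: 2A = Σ (x_i·y_{i+1} − x_{i+1}·y_i), indices taken mod 4.
Σ = (664) + (654) + (720) + (740) = 2778
Signed area = Σ/2 = 1389 (positive ⇒ counter-clockwise traversal).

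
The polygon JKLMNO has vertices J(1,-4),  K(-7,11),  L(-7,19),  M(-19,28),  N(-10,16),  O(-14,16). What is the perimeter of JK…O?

|JK| = √((-8)² + (15)²) = √289 = 17
|KL| = √((0)² + (8)²) = √64 = 8
|LM| = √((-12)² + (9)²) = √225 = 15
|MN| = √((9)² + (-12)²) = √225 = 15
|NO| = √((-4)² + (0)²) = √16 = 4
|OJ| = √((15)² + (-20)²) = √625 = 25
Perimeter = 17 + 8 + 15 + 15 + 4 + 25 = 84.

84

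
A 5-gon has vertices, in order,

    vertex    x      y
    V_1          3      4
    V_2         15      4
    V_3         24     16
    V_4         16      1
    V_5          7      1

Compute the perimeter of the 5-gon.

58

|V_1V_2| = √((12)² + (0)²) = √144 = 12
|V_2V_3| = √((9)² + (12)²) = √225 = 15
|V_3V_4| = √((-8)² + (-15)²) = √289 = 17
|V_4V_5| = √((-9)² + (0)²) = √81 = 9
|V_5V_1| = √((-4)² + (3)²) = √25 = 5
Perimeter = 12 + 15 + 17 + 9 + 5 = 58.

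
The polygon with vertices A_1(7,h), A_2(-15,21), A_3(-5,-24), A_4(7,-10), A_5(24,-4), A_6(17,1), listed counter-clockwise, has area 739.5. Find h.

Write out the shoelace sum; only the two edges meeting at A_1 involve h:
2·Area = [(17·h − 7·1) + (7·21 − (-15)·h)] + 987
       = 32·h + 1127 = 1479
⇒ h = 11.

11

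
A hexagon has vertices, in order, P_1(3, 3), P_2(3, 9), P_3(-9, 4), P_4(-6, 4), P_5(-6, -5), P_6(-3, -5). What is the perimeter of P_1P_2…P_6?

44

|P_1P_2| = √((0)² + (6)²) = √36 = 6
|P_2P_3| = √((-12)² + (-5)²) = √169 = 13
|P_3P_4| = √((3)² + (0)²) = √9 = 3
|P_4P_5| = √((0)² + (-9)²) = √81 = 9
|P_5P_6| = √((3)² + (0)²) = √9 = 3
|P_6P_1| = √((6)² + (8)²) = √100 = 10
Perimeter = 6 + 13 + 3 + 9 + 3 + 10 = 44.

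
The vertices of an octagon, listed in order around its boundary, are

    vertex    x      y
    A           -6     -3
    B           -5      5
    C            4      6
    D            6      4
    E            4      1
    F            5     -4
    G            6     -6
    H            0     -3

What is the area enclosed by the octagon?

Apply Gauss's area formula: 2A = Σ (x_i·y_{i+1} − x_{i+1}·y_i), indices taken mod 8.
Cross-terms: -45, -50, -20, -10, -21, -6, -18, -18  ⇒  Σ = -188
Area = |Σ|/2 = 94.

94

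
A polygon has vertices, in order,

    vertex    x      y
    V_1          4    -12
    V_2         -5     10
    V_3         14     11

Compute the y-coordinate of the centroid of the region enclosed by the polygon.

3

Apply Gauss's area formula. First the cross-terms c_i = x_i·y_{i+1} − x_{i+1}·y_i:
  -20, -195, -212  ⇒  2A = -427, A = -213.5.
Then Σ (y_i + y_{i+1})·c_i = -3843, so ȳ = -3843 / (6·(-213.5)) = 3.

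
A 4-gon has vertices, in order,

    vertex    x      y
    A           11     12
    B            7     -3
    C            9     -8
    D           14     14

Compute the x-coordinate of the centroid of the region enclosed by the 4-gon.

Apply the shoelace formula. First the cross-terms c_i = x_i·y_{i+1} − x_{i+1}·y_i:
  -117, -29, 238, 14  ⇒  2A = 106, A = 53.
Then Σ (x_i + x_{i+1})·c_i = 3254, so x̄ = 3254 / (6·53) = 1627/159.

1627/159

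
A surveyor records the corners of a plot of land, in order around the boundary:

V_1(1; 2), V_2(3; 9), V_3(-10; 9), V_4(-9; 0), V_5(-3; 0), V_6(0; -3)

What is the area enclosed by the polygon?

V_1→V_2: (1)(9) − (3)(2) = 3
V_2→V_3: (3)(9) − (-10)(9) = 117
V_3→V_4: (-10)(0) − (-9)(9) = 81
V_4→V_5: (-9)(0) − (-3)(0) = 0
V_5→V_6: (-3)(-3) − (0)(0) = 9
V_6→V_1: (0)(2) − (1)(-3) = 3
Σ = 213
Area = |Σ|/2 = 106.5.

106.5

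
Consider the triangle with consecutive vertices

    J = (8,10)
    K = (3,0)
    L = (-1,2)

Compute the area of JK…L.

25

Apply the shoelace formula: 2A = Σ (x_i·y_{i+1} − x_{i+1}·y_i), indices taken mod 3.
Cross-terms: -30, 6, -26  ⇒  Σ = -50
Area = |Σ|/2 = 25.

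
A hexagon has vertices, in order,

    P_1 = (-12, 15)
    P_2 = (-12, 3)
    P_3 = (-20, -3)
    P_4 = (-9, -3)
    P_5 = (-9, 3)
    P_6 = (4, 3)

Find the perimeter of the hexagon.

|P_1P_2| = √((0)² + (-12)²) = √144 = 12
|P_2P_3| = √((-8)² + (-6)²) = √100 = 10
|P_3P_4| = √((11)² + (0)²) = √121 = 11
|P_4P_5| = √((0)² + (6)²) = √36 = 6
|P_5P_6| = √((13)² + (0)²) = √169 = 13
|P_6P_1| = √((-16)² + (12)²) = √400 = 20
Perimeter = 12 + 10 + 11 + 6 + 13 + 20 = 72.

72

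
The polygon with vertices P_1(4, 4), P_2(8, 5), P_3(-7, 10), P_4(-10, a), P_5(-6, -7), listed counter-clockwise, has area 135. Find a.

The doubled signed area Σ (x_i y_{i+1} − x_{i+1} y_i) is linear in a.
With a=0 it equals 277; the coefficient of a is -1 (from the two edges through P_4).
So -1·a + 277 = 2·135 = 270 ⇒ a = 7.

7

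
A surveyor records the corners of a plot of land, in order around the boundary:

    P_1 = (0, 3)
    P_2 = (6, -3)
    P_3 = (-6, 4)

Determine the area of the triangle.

Apply Gauss's area formula: 2A = Σ (x_i·y_{i+1} − x_{i+1}·y_i), indices taken mod 3.
P_1→P_2: (0)(-3) − (6)(3) = -18
P_2→P_3: (6)(4) − (-6)(-3) = 6
P_3→P_1: (-6)(3) − (0)(4) = -18
Σ = -30
Area = |Σ|/2 = 15.

15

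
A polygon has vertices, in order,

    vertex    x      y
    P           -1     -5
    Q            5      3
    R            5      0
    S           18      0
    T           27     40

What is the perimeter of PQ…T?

120

|PQ| = √((6)² + (8)²) = √100 = 10
|QR| = √((0)² + (-3)²) = √9 = 3
|RS| = √((13)² + (0)²) = √169 = 13
|ST| = √((9)² + (40)²) = √1681 = 41
|TP| = √((-28)² + (-45)²) = √2809 = 53
Perimeter = 10 + 3 + 13 + 41 + 53 = 120.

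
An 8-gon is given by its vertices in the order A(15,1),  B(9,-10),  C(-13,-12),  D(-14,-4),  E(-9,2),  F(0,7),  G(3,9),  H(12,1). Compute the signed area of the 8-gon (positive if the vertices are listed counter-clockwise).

Apply Gauss's area formula: 2A = Σ (x_i·y_{i+1} − x_{i+1}·y_i), indices taken mod 8.
A→B: (15)(-10) − (9)(1) = -159
B→C: (9)(-12) − (-13)(-10) = -238
C→D: (-13)(-4) − (-14)(-12) = -116
D→E: (-14)(2) − (-9)(-4) = -64
E→F: (-9)(7) − (0)(2) = -63
F→G: (0)(9) − (3)(7) = -21
G→H: (3)(1) − (12)(9) = -105
H→A: (12)(1) − (15)(1) = -3
Σ = -769
Signed area = Σ/2 = -384.5 (negative ⇒ clockwise traversal).

-384.5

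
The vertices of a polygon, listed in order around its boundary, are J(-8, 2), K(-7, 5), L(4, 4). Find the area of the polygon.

Apply Gauss's area formula: 2A = Σ (x_i·y_{i+1} − x_{i+1}·y_i), indices taken mod 3.
Σ = (-26) + (-48) + (40) = -34
Area = |Σ|/2 = 17.

17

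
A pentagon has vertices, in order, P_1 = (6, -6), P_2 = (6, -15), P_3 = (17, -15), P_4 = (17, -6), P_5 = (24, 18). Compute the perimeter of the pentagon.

|P_1P_2| = √((0)² + (-9)²) = √81 = 9
|P_2P_3| = √((11)² + (0)²) = √121 = 11
|P_3P_4| = √((0)² + (9)²) = √81 = 9
|P_4P_5| = √((7)² + (24)²) = √625 = 25
|P_5P_1| = √((-18)² + (-24)²) = √900 = 30
Perimeter = 9 + 11 + 9 + 25 + 30 = 84.

84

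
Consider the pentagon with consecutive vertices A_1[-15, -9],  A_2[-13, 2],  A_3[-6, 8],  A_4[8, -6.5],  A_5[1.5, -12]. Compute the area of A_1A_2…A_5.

271.875

Apply the shoelace formula: 2A = Σ (x_i·y_{i+1} − x_{i+1}·y_i), indices taken mod 5.
Σ = (-147) + (-92) + (-25) + (-86.25) + (-193.5) = -543.75
Area = |Σ|/2 = 271.875.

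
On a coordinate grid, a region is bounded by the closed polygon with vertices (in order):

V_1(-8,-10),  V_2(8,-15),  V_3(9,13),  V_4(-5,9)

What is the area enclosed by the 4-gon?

Σ = (200) + (239) + (146) + (122) = 707
Area = |Σ|/2 = 353.5.

353.5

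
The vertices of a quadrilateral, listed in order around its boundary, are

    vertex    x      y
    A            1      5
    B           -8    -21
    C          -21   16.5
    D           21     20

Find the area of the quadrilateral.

617.75

Apply the shoelace formula: 2A = Σ (x_i·y_{i+1} − x_{i+1}·y_i), indices taken mod 4.
A→B: (1)(-21) − (-8)(5) = 19
B→C: (-8)(16.5) − (-21)(-21) = -573
C→D: (-21)(20) − (21)(16.5) = -766.5
D→A: (21)(5) − (1)(20) = 85
Σ = -1235.5
Area = |Σ|/2 = 617.75.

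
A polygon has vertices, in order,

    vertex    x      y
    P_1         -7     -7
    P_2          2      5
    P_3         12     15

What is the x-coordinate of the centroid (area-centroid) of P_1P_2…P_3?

Apply the shoelace formula. First the cross-terms c_i = x_i·y_{i+1} − x_{i+1}·y_i:
  -21, -30, 21  ⇒  2A = -30, A = -15.
Then Σ (x_i + x_{i+1})·c_i = -210, so x̄ = -210 / (6·(-15)) = 7/3.

7/3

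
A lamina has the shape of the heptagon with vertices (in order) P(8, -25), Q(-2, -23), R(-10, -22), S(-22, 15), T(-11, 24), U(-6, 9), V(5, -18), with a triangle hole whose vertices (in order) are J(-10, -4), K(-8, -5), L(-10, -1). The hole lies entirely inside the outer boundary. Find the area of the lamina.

Outer boundary:
Apply the shoelace (surveyor's) formula: 2A = Σ (x_i·y_{i+1} − x_{i+1}·y_i), indices taken mod 7.
Σ = (-234) + (-186) + (-634) + (-363) + (45) + (63) + (19) = -1290
Area = |Σ|/2 = 645.
Hole:
Apply the shoelace formula: 2A = Σ (x_i·y_{i+1} − x_{i+1}·y_i), indices taken mod 3.
Σ = (18) + (-42) + (30) = 6
Area = |Σ|/2 = 3.
Net area = 645 − 3 = 642.

642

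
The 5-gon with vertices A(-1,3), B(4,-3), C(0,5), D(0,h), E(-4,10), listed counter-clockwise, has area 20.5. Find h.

8

Write out the shoelace sum; only the two edges meeting at D involve h:
2·Area = [(0·h − 0·5) + (0·10 − (-4)·h)] + 9
       = 4·h + 9 = 41
⇒ h = 8.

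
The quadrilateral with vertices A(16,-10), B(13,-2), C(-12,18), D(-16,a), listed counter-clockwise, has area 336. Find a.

The doubled signed area Σ (x_i y_{i+1} − x_{i+1} y_i) is linear in a.
With a=0 it equals 756; the coefficient of a is -28 (from the two edges through D).
So -28·a + 756 = 2·336 = 672 ⇒ a = 3.

3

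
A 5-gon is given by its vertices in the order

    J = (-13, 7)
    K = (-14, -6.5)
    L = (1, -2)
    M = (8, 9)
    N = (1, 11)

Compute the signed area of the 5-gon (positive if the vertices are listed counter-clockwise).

Apply the surveyor's formula: 2A = Σ (x_i·y_{i+1} − x_{i+1}·y_i), indices taken mod 5.
Σ = (182.5) + (34.5) + (25) + (79) + (150) = 471
Signed area = Σ/2 = 235.5 (positive ⇒ counter-clockwise traversal).

235.5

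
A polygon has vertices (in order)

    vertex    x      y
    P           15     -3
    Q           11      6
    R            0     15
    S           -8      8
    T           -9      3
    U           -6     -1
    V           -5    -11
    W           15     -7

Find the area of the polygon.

Apply Gauss's area formula: 2A = Σ (x_i·y_{i+1} − x_{i+1}·y_i), indices taken mod 8.
Σ = (123) + (165) + (120) + (48) + (27) + (61) + (200) + (60) = 804
Area = |Σ|/2 = 402.

402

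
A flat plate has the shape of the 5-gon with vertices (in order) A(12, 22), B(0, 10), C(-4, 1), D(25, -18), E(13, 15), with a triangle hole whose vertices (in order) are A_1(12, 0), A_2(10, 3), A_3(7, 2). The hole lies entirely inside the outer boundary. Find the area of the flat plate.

Outer boundary:
Σ = (120) + (40) + (47) + (609) + (106) = 922
Area = |Σ|/2 = 461.
Hole:
A_1→A_2: (12)(3) − (10)(0) = 36
A_2→A_3: (10)(2) − (7)(3) = -1
A_3→A_1: (7)(0) − (12)(2) = -24
Σ = 11
Area = |Σ|/2 = 5.5.
Net area = 461 − 5.5 = 455.5.

455.5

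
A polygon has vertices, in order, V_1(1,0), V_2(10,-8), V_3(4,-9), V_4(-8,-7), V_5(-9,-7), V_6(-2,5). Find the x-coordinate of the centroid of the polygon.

Apply the shoelace (surveyor's) formula. First the cross-terms c_i = x_i·y_{i+1} − x_{i+1}·y_i:
  -8, -58, -100, -7, -59, -5  ⇒  2A = -237, A = -118.5.
Then Σ (x_i + x_{i+1})·c_i = 273, so x̄ = 273 / (6·(-118.5)) = -91/237.

-91/237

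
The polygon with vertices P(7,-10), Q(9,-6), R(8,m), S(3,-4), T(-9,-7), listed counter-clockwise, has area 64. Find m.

-3

Write out the shoelace sum; only the two edges meeting at R involve m:
2·Area = [(9·m − 8·(-6)) + (8·(-4) − 3·m)] + 130
       = 6·m + 146 = 128
⇒ m = -3.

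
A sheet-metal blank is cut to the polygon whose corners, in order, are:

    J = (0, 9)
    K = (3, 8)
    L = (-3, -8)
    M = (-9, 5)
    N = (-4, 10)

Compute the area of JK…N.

Apply the surveyor's formula: 2A = Σ (x_i·y_{i+1} − x_{i+1}·y_i), indices taken mod 5.
Cross-terms: -27, 0, -87, -70, -36  ⇒  Σ = -220
Area = |Σ|/2 = 110.

110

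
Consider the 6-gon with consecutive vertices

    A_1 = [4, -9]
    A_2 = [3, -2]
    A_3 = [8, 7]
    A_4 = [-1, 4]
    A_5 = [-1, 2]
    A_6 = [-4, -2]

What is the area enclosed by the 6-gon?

Apply the surveyor's formula: 2A = Σ (x_i·y_{i+1} − x_{i+1}·y_i), indices taken mod 6.
A_1→A_2: (4)(-2) − (3)(-9) = 19
A_2→A_3: (3)(7) − (8)(-2) = 37
A_3→A_4: (8)(4) − (-1)(7) = 39
A_4→A_5: (-1)(2) − (-1)(4) = 2
A_5→A_6: (-1)(-2) − (-4)(2) = 10
A_6→A_1: (-4)(-9) − (4)(-2) = 44
Σ = 151
Area = |Σ|/2 = 75.5.

75.5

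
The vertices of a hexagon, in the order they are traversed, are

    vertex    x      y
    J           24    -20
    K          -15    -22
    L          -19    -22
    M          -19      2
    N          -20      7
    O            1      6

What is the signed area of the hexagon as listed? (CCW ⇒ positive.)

-878

Σ = (-828) + (-88) + (-456) + (-93) + (-127) + (-164) = -1756
Signed area = Σ/2 = -878 (negative ⇒ clockwise traversal).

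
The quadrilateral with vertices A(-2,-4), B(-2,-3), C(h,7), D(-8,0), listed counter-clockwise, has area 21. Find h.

-10

The doubled signed area Σ (x_i y_{i+1} − x_{i+1} y_i) is linear in h.
With h=0 it equals 72; the coefficient of h is 3 (from the two edges through C).
So 3·h + 72 = 2·21 = 42 ⇒ h = -10.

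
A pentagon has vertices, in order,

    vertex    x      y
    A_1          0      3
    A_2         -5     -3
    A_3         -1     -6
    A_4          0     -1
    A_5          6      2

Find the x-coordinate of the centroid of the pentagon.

-94/201

Apply the shoelace formula. First the cross-terms c_i = x_i·y_{i+1} − x_{i+1}·y_i:
  15, 27, 1, 6, 18  ⇒  2A = 67, A = 33.5.
Then Σ (x_i + x_{i+1})·c_i = -94, so x̄ = -94 / (6·33.5) = -94/201.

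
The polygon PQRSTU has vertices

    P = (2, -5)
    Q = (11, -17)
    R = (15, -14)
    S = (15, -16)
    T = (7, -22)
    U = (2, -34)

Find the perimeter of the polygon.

|PQ| = √((9)² + (-12)²) = √225 = 15
|QR| = √((4)² + (3)²) = √25 = 5
|RS| = √((0)² + (-2)²) = √4 = 2
|ST| = √((-8)² + (-6)²) = √100 = 10
|TU| = √((-5)² + (-12)²) = √169 = 13
|UP| = √((0)² + (29)²) = √841 = 29
Perimeter = 15 + 5 + 2 + 10 + 13 + 29 = 74.

74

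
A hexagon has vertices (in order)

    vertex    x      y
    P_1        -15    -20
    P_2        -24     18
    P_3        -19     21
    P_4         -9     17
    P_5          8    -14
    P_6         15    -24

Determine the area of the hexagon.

Apply Gauss's area formula: 2A = Σ (x_i·y_{i+1} − x_{i+1}·y_i), indices taken mod 6.
Cross-terms: -750, -162, -134, -10, 18, -660  ⇒  Σ = -1698
Area = |Σ|/2 = 849.

849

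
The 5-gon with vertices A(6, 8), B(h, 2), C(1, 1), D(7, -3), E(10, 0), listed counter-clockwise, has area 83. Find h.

The doubled signed area Σ (x_i y_{i+1} − x_{i+1} y_i) is linear in h.
With h=0 it equals 110; the coefficient of h is -7 (from the two edges through B).
So -7·h + 110 = 2·83 = 166 ⇒ h = -8.

-8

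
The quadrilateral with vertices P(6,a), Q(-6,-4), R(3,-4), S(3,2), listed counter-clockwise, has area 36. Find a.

6

The doubled signed area Σ (x_i y_{i+1} − x_{i+1} y_i) is linear in a.
With a=0 it equals 18; the coefficient of a is 9 (from the two edges through P).
So 9·a + 18 = 2·36 = 72 ⇒ a = 6.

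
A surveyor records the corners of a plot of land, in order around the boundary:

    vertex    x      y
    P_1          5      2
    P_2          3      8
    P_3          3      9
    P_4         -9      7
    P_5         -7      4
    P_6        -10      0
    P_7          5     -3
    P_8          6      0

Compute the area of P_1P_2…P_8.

Apply Gauss's area formula: 2A = Σ (x_i·y_{i+1} − x_{i+1}·y_i), indices taken mod 8.
Σ = (34) + (3) + (102) + (13) + (40) + (30) + (18) + (12) = 252
Area = |Σ|/2 = 126.

126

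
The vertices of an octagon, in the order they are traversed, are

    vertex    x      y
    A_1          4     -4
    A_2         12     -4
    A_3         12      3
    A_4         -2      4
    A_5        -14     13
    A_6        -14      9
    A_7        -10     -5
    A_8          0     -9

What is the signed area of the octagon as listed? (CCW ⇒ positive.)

271

Σ = (32) + (84) + (54) + (30) + (56) + (160) + (90) + (36) = 542
Signed area = Σ/2 = 271 (positive ⇒ counter-clockwise traversal).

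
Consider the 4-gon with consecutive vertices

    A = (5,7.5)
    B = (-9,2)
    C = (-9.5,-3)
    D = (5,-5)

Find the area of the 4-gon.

Apply Gauss's area formula: 2A = Σ (x_i·y_{i+1} − x_{i+1}·y_i), indices taken mod 4.
Σ = (77.5) + (46) + (62.5) + (62.5) = 248.5
Area = |Σ|/2 = 124.25.

124.25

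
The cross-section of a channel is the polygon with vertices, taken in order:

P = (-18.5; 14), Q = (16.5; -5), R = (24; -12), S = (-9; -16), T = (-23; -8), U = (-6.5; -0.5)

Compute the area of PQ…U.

572.625

Apply the shoelace formula: 2A = Σ (x_i·y_{i+1} − x_{i+1}·y_i), indices taken mod 6.
Cross-terms: -138.5, -78, -492, -296, -40.5, -100.25  ⇒  Σ = -1145.25
Area = |Σ|/2 = 572.625.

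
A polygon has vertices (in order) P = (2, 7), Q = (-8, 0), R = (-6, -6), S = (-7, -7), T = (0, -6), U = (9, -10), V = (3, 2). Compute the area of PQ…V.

Apply Gauss's area formula: 2A = Σ (x_i·y_{i+1} − x_{i+1}·y_i), indices taken mod 7.
Cross-terms: 56, 48, 0, 42, 54, 48, 17  ⇒  Σ = 265
Area = |Σ|/2 = 132.5.

132.5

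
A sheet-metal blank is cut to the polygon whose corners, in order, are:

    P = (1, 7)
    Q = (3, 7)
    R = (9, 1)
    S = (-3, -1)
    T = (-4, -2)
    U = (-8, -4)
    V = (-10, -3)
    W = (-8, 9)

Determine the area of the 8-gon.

Σ = (-14) + (-60) + (-6) + (2) + (0) + (-16) + (-114) + (-65) = -273
Area = |Σ|/2 = 136.5.

136.5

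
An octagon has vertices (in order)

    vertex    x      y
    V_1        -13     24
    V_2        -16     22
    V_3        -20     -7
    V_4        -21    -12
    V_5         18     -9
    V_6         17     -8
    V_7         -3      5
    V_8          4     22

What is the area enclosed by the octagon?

Apply the surveyor's formula: 2A = Σ (x_i·y_{i+1} − x_{i+1}·y_i), indices taken mod 8.
Σ = (98) + (552) + (93) + (405) + (9) + (61) + (-86) + (382) = 1514
Area = |Σ|/2 = 757.

757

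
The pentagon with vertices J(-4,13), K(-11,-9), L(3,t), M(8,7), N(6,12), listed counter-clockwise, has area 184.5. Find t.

2

Write out the shoelace sum; only the two edges meeting at L involve t:
2·Area = [((-11)·t − 3·(-9)) + (3·7 − 8·t)] + 359
       = -19·t + 407 = 369
⇒ t = 2.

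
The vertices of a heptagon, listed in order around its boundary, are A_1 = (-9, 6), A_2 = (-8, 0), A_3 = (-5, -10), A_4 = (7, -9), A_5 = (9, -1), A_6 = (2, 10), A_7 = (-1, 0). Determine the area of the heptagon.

206.5

Apply Gauss's area formula: 2A = Σ (x_i·y_{i+1} − x_{i+1}·y_i), indices taken mod 7.
Σ = (48) + (80) + (115) + (74) + (92) + (10) + (-6) = 413
Area = |Σ|/2 = 206.5.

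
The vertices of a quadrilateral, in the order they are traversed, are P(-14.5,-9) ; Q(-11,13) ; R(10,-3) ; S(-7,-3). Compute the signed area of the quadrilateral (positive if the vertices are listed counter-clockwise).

Σ = (-287.5) + (-97) + (-51) + (19.5) = -416
Signed area = Σ/2 = -208 (negative ⇒ clockwise traversal).

-208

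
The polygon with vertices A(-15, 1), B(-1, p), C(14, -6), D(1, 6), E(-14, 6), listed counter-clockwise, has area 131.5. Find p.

0

The doubled signed area Σ (x_i y_{i+1} − x_{i+1} y_i) is linear in p.
With p=0 it equals 263; the coefficient of p is -29 (from the two edges through B).
So -29·p + 263 = 2·131.5 = 263 ⇒ p = 0.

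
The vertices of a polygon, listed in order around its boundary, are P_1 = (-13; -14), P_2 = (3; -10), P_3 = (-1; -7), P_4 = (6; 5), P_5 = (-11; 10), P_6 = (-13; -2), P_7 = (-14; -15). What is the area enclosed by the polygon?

306.5

Apply the shoelace (surveyor's) formula: 2A = Σ (x_i·y_{i+1} − x_{i+1}·y_i), indices taken mod 7.
Cross-terms: 172, -31, 37, 115, 152, 167, 1  ⇒  Σ = 613
Area = |Σ|/2 = 306.5.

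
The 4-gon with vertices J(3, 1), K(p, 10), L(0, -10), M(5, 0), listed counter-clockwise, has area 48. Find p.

Write out the shoelace sum; only the two edges meeting at K involve p:
2·Area = [(3·10 − p·1) + (p·(-10) − 0·10)] + 55
       = -11·p + 85 = 96
⇒ p = -1.

-1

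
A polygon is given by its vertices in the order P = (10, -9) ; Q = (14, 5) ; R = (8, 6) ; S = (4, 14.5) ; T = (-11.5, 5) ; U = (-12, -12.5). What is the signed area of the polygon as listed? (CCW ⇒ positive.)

467.75

Σ = (176) + (44) + (92) + (186.75) + (203.75) + (233) = 935.5
Signed area = Σ/2 = 467.75 (positive ⇒ counter-clockwise traversal).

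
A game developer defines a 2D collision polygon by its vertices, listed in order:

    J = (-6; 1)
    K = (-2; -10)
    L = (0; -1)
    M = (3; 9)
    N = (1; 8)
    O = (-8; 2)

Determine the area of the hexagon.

Apply the shoelace (surveyor's) formula: 2A = Σ (x_i·y_{i+1} − x_{i+1}·y_i), indices taken mod 6.
Σ = (62) + (2) + (3) + (15) + (66) + (4) = 152
Area = |Σ|/2 = 76.

76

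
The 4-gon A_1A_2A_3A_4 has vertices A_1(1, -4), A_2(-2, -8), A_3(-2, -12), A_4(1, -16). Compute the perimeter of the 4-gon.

26

|A_1A_2| = √((-3)² + (-4)²) = √25 = 5
|A_2A_3| = √((0)² + (-4)²) = √16 = 4
|A_3A_4| = √((3)² + (-4)²) = √25 = 5
|A_4A_1| = √((0)² + (12)²) = √144 = 12
Perimeter = 5 + 4 + 5 + 12 = 26.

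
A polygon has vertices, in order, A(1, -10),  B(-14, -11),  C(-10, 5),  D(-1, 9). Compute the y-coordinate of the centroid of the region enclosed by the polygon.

Apply the shoelace (surveyor's) formula. First the cross-terms c_i = x_i·y_{i+1} − x_{i+1}·y_i:
  -151, -180, -85, 1  ⇒  2A = -415, A = -207.5.
Then Σ (y_i + y_{i+1})·c_i = 3060, so ȳ = 3060 / (6·(-207.5)) = -204/83.

-204/83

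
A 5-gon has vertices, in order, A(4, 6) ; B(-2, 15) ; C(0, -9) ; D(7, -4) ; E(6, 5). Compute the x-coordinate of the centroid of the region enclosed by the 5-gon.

41/19

Apply Gauss's area formula. First the cross-terms c_i = x_i·y_{i+1} − x_{i+1}·y_i:
  72, 18, 63, 59, 16  ⇒  2A = 228, A = 114.
Then Σ (x_i + x_{i+1})·c_i = 1476, so x̄ = 1476 / (6·114) = 41/19.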